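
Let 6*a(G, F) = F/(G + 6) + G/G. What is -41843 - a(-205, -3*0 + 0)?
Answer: -251059/6 ≈ -41843.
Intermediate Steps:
a(G, F) = ⅙ + F/(6*(6 + G)) (a(G, F) = (F/(G + 6) + G/G)/6 = (F/(6 + G) + 1)/6 = (1 + F/(6 + G))/6 = ⅙ + F/(6*(6 + G)))
-41843 - a(-205, -3*0 + 0) = -41843 - (6 + (-3*0 + 0) - 205)/(6*(6 - 205)) = -41843 - (6 + (0 + 0) - 205)/(6*(-199)) = -41843 - (-1)*(6 + 0 - 205)/(6*199) = -41843 - (-1)*(-199)/(6*199) = -41843 - 1*⅙ = -41843 - ⅙ = -251059/6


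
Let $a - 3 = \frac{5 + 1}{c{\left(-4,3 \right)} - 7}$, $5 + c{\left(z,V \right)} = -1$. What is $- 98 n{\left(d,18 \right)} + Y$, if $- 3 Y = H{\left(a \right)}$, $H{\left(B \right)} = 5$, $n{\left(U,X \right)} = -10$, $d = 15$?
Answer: $\frac{2935}{3} \approx 978.33$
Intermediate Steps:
$c{\left(z,V \right)} = -6$ ($c{\left(z,V \right)} = -5 - 1 = -6$)
$a = \frac{33}{13}$ ($a = 3 + \frac{5 + 1}{-6 - 7} = 3 + \frac{6}{-13} = 3 + 6 \left(- \frac{1}{13}\right) = 3 - \frac{6}{13} = \frac{33}{13} \approx 2.5385$)
$Y = - \frac{5}{3}$ ($Y = \left(- \frac{1}{3}\right) 5 = - \frac{5}{3} \approx -1.6667$)
$- 98 n{\left(d,18 \right)} + Y = \left(-98\right) \left(-10\right) - \frac{5}{3} = 980 - \frac{5}{3} = \frac{2935}{3}$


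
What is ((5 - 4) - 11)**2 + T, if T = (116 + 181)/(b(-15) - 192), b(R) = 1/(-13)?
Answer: 22349/227 ≈ 98.454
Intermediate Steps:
b(R) = -1/13
T = -351/227 (T = (116 + 181)/(-1/13 - 192) = 297/(-2497/13) = 297*(-13/2497) = -351/227 ≈ -1.5463)
((5 - 4) - 11)**2 + T = ((5 - 4) - 11)**2 - 351/227 = (1 - 11)**2 - 351/227 = (-10)**2 - 351/227 = 100 - 351/227 = 22349/227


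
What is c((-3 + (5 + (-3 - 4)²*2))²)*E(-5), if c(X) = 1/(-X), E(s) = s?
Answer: 1/2000 ≈ 0.00050000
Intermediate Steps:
c(X) = -1/X
c((-3 + (5 + (-3 - 4)²*2))²)*E(-5) = -1/((-3 + (5 + (-3 - 4)²*2))²)*(-5) = -1/((-3 + (5 + (-7)²*2))²)*(-5) = -1/((-3 + (5 + 49*2))²)*(-5) = -1/((-3 + (5 + 98))²)*(-5) = -1/((-3 + 103)²)*(-5) = -1/(100²)*(-5) = -1/10000*(-5) = 1/2000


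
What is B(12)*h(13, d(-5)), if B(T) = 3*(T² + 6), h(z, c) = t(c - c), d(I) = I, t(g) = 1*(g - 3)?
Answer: -1350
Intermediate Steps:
t(g) = -3 + g (t(g) = 1*(-3 + g) = -3 + g)
h(z, c) = -3 (h(z, c) = -3 + (c - c) = -3 + 0 = -3)
B(T) = 18 + 3*T² (B(T) = 3*(6 + T²) = 18 + 3*T²)
B(12)*h(13, d(-5)) = (18 + 3*12²)*(-3) = (18 + 3*144)*(-3) = (18 + 432)*(-3) = 450*(-3) = -1350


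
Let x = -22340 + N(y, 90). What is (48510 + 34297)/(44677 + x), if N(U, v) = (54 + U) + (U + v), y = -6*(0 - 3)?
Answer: 82807/22517 ≈ 3.6775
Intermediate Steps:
y = 18 (y = -6*(-3) = 18)
N(U, v) = 54 + v + 2*U
x = -22160 (x = -22340 + (54 + 90 + 2*18) = -22340 + (54 + 90 + 36) = -22340 + 180 = -22160)
(48510 + 34297)/(44677 + x) = (48510 + 34297)/(44677 - 22160) = 82807/22517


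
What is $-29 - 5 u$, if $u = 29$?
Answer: $-174$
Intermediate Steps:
$-29 - 5 u = -29 - 145 = -174$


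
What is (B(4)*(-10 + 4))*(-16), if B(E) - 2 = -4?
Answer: -192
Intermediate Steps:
B(E) = -2 (B(E) = 2 - 4 = -2)
(B(4)*(-10 + 4))*(-16) = -2*(-10 + 4)*(-16) = -2*(-6)*(-16) = 12*(-16) = -192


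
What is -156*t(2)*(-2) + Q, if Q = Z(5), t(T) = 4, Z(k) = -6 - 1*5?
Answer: 1237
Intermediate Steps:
Z(k) = -11 (Z(k) = -6 - 5 = -11)
Q = -11
-156*t(2)*(-2) + Q = -624*(-2) - 11 = -156*(-8) - 11 = 1248 - 11 = 1237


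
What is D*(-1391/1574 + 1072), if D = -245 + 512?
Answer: 450145179/1574 ≈ 2.8599e+5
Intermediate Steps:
D = 267
D*(-1391/1574 + 1072) = 267*(-1391/1574 + 1072) = 267*(1685937/1574) = 450145179/1574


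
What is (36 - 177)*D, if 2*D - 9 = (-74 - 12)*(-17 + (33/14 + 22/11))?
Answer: -541017/7 ≈ -77288.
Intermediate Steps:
D = 3837/7 (D = 9/2 + ((-74 - 12)*(-17 + (33/14 + 22/11)))/2 = 9/2 + (-86*(-17 + (33*(1/14) + 22*(1/11))))/2 = 9/2 + (-86*(-17 + (33/14 + 2)))/2 = 9/2 + (-86*(-17 + 61/14))/2 = 9/2 + (-86*(-177/14))/2 = 9/2 + (½)*(7611/7) = 9/2 + 7611/14 = 3837/7 ≈ 548.14)
(36 - 177)*D = (36 - 177)*(3837/7) = -141*3837/7 = -541017/7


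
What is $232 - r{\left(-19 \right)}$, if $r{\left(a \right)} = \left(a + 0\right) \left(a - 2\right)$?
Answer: $-167$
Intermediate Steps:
$r{\left(a \right)} = a \left(-2 + a\right)$
$232 - r{\left(-19 \right)} = 232 - - 19 \left(-2 - 19\right) = 232 - \left(-19\right) \left(-21\right) = 232 - 399 = -167$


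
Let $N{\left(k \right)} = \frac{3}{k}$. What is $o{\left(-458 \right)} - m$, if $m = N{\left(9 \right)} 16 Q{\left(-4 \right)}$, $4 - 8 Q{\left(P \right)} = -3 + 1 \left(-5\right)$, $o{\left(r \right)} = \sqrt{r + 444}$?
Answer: $-8 + i \sqrt{14} \approx -8.0 + 3.7417 i$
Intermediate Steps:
$o{\left(r \right)} = \sqrt{444 + r}$
$Q{\left(P \right)} = \frac{3}{2}$ ($Q{\left(P \right)} = \frac{1}{2} - \frac{-3 + 1 \left(-5\right)}{8} = \frac{1}{2} - \frac{-3 - 5}{8} = \frac{1}{2} - -1 = \frac{1}{2} + 1 = \frac{3}{2}$)
$m = 8$ ($m = \frac{3}{9} \cdot 16 \cdot \frac{3}{2} = 3 \cdot \frac{1}{9} \cdot 16 \cdot \frac{3}{2} = \frac{1}{3} \cdot 16 \cdot \frac{3}{2} = \frac{16}{3} \cdot \frac{3}{2} = 8$)
$o{\left(-458 \right)} - m = \sqrt{444 - 458} - 8 = \sqrt{-14} - 8 = i \sqrt{14} - 8 = -8 + i \sqrt{14}$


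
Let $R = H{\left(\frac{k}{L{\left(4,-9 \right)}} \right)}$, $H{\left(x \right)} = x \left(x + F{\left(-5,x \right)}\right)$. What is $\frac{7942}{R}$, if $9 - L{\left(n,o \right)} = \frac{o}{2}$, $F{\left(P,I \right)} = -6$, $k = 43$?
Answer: $- \frac{152361}{172} \approx -885.82$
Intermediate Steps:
$L{\left(n,o \right)} = 9 - \frac{o}{2}$
$H{\left(x \right)} = x \left(-6 + x\right)$ ($H{\left(x \right)} = x \left(x - 6\right) = x \left(-6 + x\right)$)
$R = - \frac{6536}{729}$ ($R = \frac{43}{9 - - \frac{9}{2}} \left(-6 + \frac{43}{9 - - \frac{9}{2}}\right) = \frac{43}{9 + \frac{9}{2}} \left(-6 + \frac{43}{9 + \frac{9}{2}}\right) = \frac{43}{\frac{27}{2}} \left(-6 + \frac{43}{\frac{27}{2}}\right) = 43 \cdot \frac{2}{27} \left(-6 + 43 \cdot \frac{2}{27}\right) = \frac{86 \left(-6 + \frac{86}{27}\right)}{27} = \frac{86}{27} \left(- \frac{76}{27}\right) = - \frac{6536}{729} \approx -8.9657$)
$\frac{7942}{R} = \frac{7942}{- \frac{6536}{729}} = 7942 \left(- \frac{729}{6536}\right) = - \frac{152361}{172}$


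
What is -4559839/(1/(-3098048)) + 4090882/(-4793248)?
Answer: 33856148824332492287/2396624 ≈ 1.4127e+13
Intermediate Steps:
-4559839/(1/(-3098048)) + 4090882/(-4793248) = -4559839/(-1/3098048) + 4090882*(-1/4793248) = -4559839*(-3098048) - 2045441/2396624 = 14126600094272 - 2045441/2396624 = 33856148824332492287/2396624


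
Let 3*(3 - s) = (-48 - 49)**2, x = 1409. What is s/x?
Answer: -9400/4227 ≈ -2.2238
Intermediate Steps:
s = -9400/3 (s = 3 - (-48 - 49)**2/3 = 3 - 1/3*(-97)**2 = 3 - 1/3*9409 = 3 - 9409/3 = -9400/3 ≈ -3133.3)
s/x = -9400/3/1409 = -9400/3*1/1409 = -9400/4227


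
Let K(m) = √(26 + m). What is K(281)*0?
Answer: 0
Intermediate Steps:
K(281)*0 = √(26 + 281)*0 = √307*0 = 0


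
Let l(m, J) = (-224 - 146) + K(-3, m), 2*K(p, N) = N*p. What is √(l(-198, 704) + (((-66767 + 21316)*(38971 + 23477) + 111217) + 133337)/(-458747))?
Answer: 17*√4451895122849/458747 ≈ 78.189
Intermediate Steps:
K(p, N) = N*p/2 (K(p, N) = (N*p)/2 = N*p/2)
l(m, J) = -370 - 3*m/2 (l(m, J) = (-224 - 146) + (½)*m*(-3) = -370 - 3*m/2)
√(l(-198, 704) + (((-66767 + 21316)*(38971 + 23477) + 111217) + 133337)/(-458747)) = √((-370 - 3/2*(-198)) + (((-66767 + 21316)*(38971 + 23477) + 111217) + 133337)/(-458747)) = √((-370 + 297) + ((-45451*62448 + 111217) + 133337)*(-1/458747)) = √(-73 + ((-2838324048 + 111217) + 133337)*(-1/458747)) = √(-73 + (-2838212831 + 133337)*(-1/458747)) = √(-73 - 2838079494*(-1/458747)) = √(-73 + 2838079494/458747) = √(2804590963/458747) = 17*√4451895122849/458747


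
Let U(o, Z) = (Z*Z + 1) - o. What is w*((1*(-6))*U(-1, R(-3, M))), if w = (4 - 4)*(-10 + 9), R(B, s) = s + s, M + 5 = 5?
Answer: 0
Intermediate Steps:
M = 0 (M = -5 + 5 = 0)
R(B, s) = 2*s
w = 0 (w = 0*(-1) = 0)
U(o, Z) = 1 + Z² - o (U(o, Z) = (Z² + 1) - o = (1 + Z²) - o = 1 + Z² - o)
w*((1*(-6))*U(-1, R(-3, M))) = 0*((1*(-6))*(1 + (2*0)² - 1*(-1))) = 0*(-6*(1 + 0² + 1)) = 0*(-6*(1 + 0 + 1)) = 0*(-6*2) = 0*(-12) = 0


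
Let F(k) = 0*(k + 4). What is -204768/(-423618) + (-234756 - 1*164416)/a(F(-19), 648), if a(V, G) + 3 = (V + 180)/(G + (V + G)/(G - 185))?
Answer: 235383026564880/1605582823 ≈ 1.4660e+5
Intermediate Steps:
F(k) = 0 (F(k) = 0*(4 + k) = 0)
a(V, G) = -3 + (180 + V)/(G + (G + V)/(-185 + G)) (a(V, G) = -3 + (V + 180)/(G + (V + G)/(G - 185)) = -3 + (180 + V)/(G + (G + V)/(-185 + G)))
-204768/(-423618) + (-234756 - 1*164416)/a(F(-19), 648) = -204768/(-423618) + (-234756 - 1*164416)/(((-33300 - 188*0 - 3*648**2 + 732*648 + 648*0)/(0 + 648**2 - 184*648))) = -204768*(-1/423618) + (-234756 - 164416)/(((-33300 + 0 - 3*419904 + 474336 + 0)/(0 + 419904 - 119232))) = 34128/70603 - 399172*300672/(-33300 + 0 - 1259712 + 474336 + 0) = 34128/70603 - 399172/((1/300672)*(-818676)) = 34128/70603 - 399172/(-22741/8352) = 34128/70603 - 399172*(-8352/22741) = 34128/70603 + 3333884544/22741 = 235383026564880/1605582823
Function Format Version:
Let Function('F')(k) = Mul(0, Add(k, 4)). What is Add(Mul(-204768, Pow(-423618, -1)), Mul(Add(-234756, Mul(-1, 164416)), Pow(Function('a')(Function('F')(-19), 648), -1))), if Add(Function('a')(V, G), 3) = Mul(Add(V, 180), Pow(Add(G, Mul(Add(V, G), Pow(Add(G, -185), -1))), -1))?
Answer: Rational(235383026564880, 1605582823) ≈ 1.4660e+5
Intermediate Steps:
Function('F')(k) = 0 (Function('F')(k) = Mul(0, Add(4, k)) = 0)
Function('a')(V, G) = Add(-3, Mul(Pow(Add(G, Mul(Pow(Add(-185, G), -1), Add(G, V))), -1), Add(180, V))) (Function('a')(V, G) = Add(-3, Mul(Add(V, 180), Pow(Add(G, Mul(Add(V, G), Pow(Add(G, -185), -1))), -1))) = Add(-3, Mul(Add(180, V), Pow(Add(G, Mul(Add(G, V), Pow(Add(-185, G), -1))), -1))) = Add(-3, Mul(Add(180, V), Pow(Add(G, Mul(Pow(Add(-185, G), -1), Add(G, V))), -1))) = Add(-3, Mul(Pow(Add(G, Mul(Pow(Add(-185, G), -1), Add(G, V))), -1), Add(180, V))))
Add(Mul(-204768, Pow(-423618, -1)), Mul(Add(-234756, Mul(-1, 164416)), Pow(Function('a')(Function('F')(-19), 648), -1))) = Add(Mul(-204768, Pow(-423618, -1)), Mul(Add(-234756, Mul(-1, 164416)), Pow(Mul(Pow(Add(0, Pow(648, 2), Mul(-184, 648)), -1), Add(-33300, Mul(-188, 0), Mul(-3, Pow(648, 2)), Mul(732, 648), Mul(648, 0))), -1))) = Add(Mul(-204768, Rational(-1, 423618)), Mul(Add(-234756, -164416), Pow(Mul(Pow(Add(0, 419904, -119232), -1), Add(-33300, 0, Mul(-3, 419904), 474336, 0)), -1))) = Add(Rational(34128, 70603), Mul(-399172, Pow(Mul(Pow(300672, -1), Add(-33300, 0, -1259712, 474336, 0)), -1))) = Add(Rational(34128, 70603), Mul(-399172, Pow(Mul(Rational(1, 300672), -818676), -1))) = Add(Rational(34128, 70603), Mul(-399172, Pow(Rational(-22741, 8352), -1))) = Add(Rational(34128, 70603), Mul(-399172, Rational(-8352, 22741))) = Add(Rational(34128, 70603), Rational(3333884544, 22741)) = Rational(235383026564880, 1605582823)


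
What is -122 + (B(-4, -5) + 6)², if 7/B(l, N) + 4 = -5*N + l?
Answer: -23377/289 ≈ -80.889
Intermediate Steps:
B(l, N) = 7/(-4 + l - 5*N) (B(l, N) = 7/(-4 + (-5*N + l)) = 7/(-4 + (l - 5*N)) = 7/(-4 + l - 5*N))
-122 + (B(-4, -5) + 6)² = -122 + (7/(-4 - 4 - 5*(-5)) + 6)² = -122 + (7/(-4 - 4 + 25) + 6)² = -122 + (7/17 + 6)² = -122 + (109/17)² = -122 + 11881/289 = -23377/289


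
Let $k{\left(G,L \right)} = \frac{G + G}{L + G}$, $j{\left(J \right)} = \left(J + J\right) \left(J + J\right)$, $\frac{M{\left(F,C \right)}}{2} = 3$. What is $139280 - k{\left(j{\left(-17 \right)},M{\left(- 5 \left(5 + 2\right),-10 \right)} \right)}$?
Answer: $\frac{80920524}{581} \approx 1.3928 \cdot 10^{5}$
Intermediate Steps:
$M{\left(F,C \right)} = 6$ ($M{\left(F,C \right)} = 2 \cdot 3 = 6$)
$j{\left(J \right)} = 4 J^{2}$ ($j{\left(J \right)} = 2 J 2 J = 4 J^{2}$)
$k{\left(G,L \right)} = \frac{2 G}{G + L}$
$139280 - k{\left(j{\left(-17 \right)},M{\left(- 5 \left(5 + 2\right),-10 \right)} \right)} = 139280 - \frac{2 \cdot 4 \left(-17\right)^{2}}{4 \left(-17\right)^{2} + 6} = 139280 - \frac{2 \cdot 4 \cdot 289}{4 \cdot 289 + 6} = 139280 - 2 \cdot 1156 \frac{1}{1156 + 6} = 139280 - 2 \cdot 1156 \cdot \frac{1}{1162} = 139280 - \frac{1156}{581} = \frac{80920524}{581}$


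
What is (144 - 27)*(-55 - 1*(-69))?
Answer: 1638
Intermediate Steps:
(144 - 27)*(-55 - 1*(-69)) = 117*(-55 + 69) = 117*14 = 1638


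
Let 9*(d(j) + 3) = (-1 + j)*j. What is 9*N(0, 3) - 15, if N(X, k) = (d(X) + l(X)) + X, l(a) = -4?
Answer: -78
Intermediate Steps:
d(j) = -3 + j*(-1 + j)/9 (d(j) = -3 + ((-1 + j)*j)/9 = -3 + (j*(-1 + j))/9 = -3 + j*(-1 + j)/9)
N(X, k) = -7 + X²/9 + 8*X/9 (N(X, k) = ((-3 - X/9 + X²/9) - 4) + X = (-7 - X/9 + X²/9) + X = -7 + X²/9 + 8*X/9)
9*N(0, 3) - 15 = 9*(-7 + (⅑)*0² + (8/9)*0) - 15 = 9*(-7 + (⅑)*0 + 0) - 15 = 9*(-7 + 0 + 0) - 15 = 9*(-7) - 15 = -63 - 15 = -78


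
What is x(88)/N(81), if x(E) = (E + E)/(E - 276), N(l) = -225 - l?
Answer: 22/7191 ≈ 0.0030594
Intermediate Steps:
x(E) = 2*E/(-276 + E) (x(E) = (2*E)/(-276 + E) = 2*E/(-276 + E))
x(88)/N(81) = (2*88/(-276 + 88))/(-225 - 1*81) = (2*88/(-188))/(-225 - 81) = (2*88*(-1/188))/(-306) = -44/47*(-1/306) = 22/7191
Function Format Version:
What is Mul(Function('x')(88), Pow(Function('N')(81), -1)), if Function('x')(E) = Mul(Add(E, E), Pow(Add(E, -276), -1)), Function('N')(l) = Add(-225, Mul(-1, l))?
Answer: Rational(22, 7191) ≈ 0.0030594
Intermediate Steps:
Function('x')(E) = Mul(2, E, Pow(Add(-276, E), -1)) (Function('x')(E) = Mul(Mul(2, E), Pow(Add(-276, E), -1)) = Mul(2, E, Pow(Add(-276, E), -1)))
Mul(Function('x')(88), Pow(Function('N')(81), -1)) = Mul(Mul(2, 88, Pow(Add(-276, 88), -1)), Pow(Add(-225, Mul(-1, 81)), -1)) = Mul(Mul(2, 88, Pow(-188, -1)), Pow(Add(-225, -81), -1)) = Mul(Mul(2, 88, Rational(-1, 188)), Pow(-306, -1)) = Mul(Rational(-44, 47), Rational(-1, 306)) = Rational(22, 7191)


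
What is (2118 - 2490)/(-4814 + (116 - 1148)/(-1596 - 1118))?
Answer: 252402/3266041 ≈ 0.077281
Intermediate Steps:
(2118 - 2490)/(-4814 + (116 - 1148)/(-1596 - 1118)) = -372/(-4814 - 1032/(-2714)) = -372/(-4814 - 1032*(-1/2714)) = -372/(-4814 + 516/1357) = -372/(-6532082/1357) = -372*(-1357/6532082) = 252402/3266041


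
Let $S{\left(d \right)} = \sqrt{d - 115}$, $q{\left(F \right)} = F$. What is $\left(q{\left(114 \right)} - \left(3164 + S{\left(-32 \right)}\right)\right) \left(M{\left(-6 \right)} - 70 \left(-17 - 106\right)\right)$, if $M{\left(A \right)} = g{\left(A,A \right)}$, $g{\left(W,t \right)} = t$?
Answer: $-26242200 - 60228 i \sqrt{3} \approx -2.6242 \cdot 10^{7} - 1.0432 \cdot 10^{5} i$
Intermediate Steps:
$M{\left(A \right)} = A$
$S{\left(d \right)} = \sqrt{-115 + d}$
$\left(q{\left(114 \right)} - \left(3164 + S{\left(-32 \right)}\right)\right) \left(M{\left(-6 \right)} - 70 \left(-17 - 106\right)\right) = \left(114 - \left(3164 + \sqrt{-115 - 32}\right)\right) \left(-6 - 70 \left(-17 - 106\right)\right) = \left(114 - \left(3164 + \sqrt{-147}\right)\right) \left(-6 - -8610\right) = \left(114 - \left(3164 + 7 i \sqrt{3}\right)\right) \left(-6 + 8610\right) = \left(114 - \left(3164 + 7 i \sqrt{3}\right)\right) 8604 = \left(-3050 - 7 i \sqrt{3}\right) 8604 = -26242200 - 60228 i \sqrt{3}$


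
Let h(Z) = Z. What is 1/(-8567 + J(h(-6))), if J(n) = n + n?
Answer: -1/8579 ≈ -0.00011656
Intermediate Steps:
J(n) = 2*n
1/(-8567 + J(h(-6))) = 1/(-8567 + 2*(-6)) = 1/(-8567 - 12) = 1/(-8579) = -1/8579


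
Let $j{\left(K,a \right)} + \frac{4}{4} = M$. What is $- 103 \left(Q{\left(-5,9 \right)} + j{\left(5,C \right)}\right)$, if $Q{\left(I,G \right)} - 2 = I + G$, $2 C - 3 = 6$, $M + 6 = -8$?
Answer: $927$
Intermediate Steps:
$M = -14$ ($M = -6 - 8 = -14$)
$C = \frac{9}{2}$ ($C = \frac{3}{2} + \frac{1}{2} \cdot 6 = \frac{3}{2} + 3 = \frac{9}{2} \approx 4.5$)
$j{\left(K,a \right)} = -15$ ($j{\left(K,a \right)} = -1 - 14 = -15$)
$Q{\left(I,G \right)} = 2 + G + I$ ($Q{\left(I,G \right)} = 2 + \left(I + G\right) = 2 + \left(G + I\right) = 2 + G + I$)
$- 103 \left(Q{\left(-5,9 \right)} + j{\left(5,C \right)}\right) = - 103 \left(\left(2 + 9 - 5\right) - 15\right) = - 103 \left(6 - 15\right) = \left(-103\right) \left(-9\right) = 927$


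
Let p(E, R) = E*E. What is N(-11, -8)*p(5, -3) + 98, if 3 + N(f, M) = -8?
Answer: -177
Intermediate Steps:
N(f, M) = -11 (N(f, M) = -3 - 8 = -11)
p(E, R) = E²
N(-11, -8)*p(5, -3) + 98 = -11*5² + 98 = -11*25 + 98 = -275 + 98 = -177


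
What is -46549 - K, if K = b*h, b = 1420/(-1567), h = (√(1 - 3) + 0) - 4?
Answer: -72947963/1567 + 1420*I*√2/1567 ≈ -46553.0 + 1.2815*I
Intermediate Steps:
h = -4 + I*√2 (h = (√(-2) + 0) - 4 = (I*√2 + 0) - 4 = I*√2 - 4 = -4 + I*√2 ≈ -4.0 + 1.4142*I)
b = -1420/1567 (b = 1420*(-1/1567) = -1420/1567 ≈ -0.90619)
K = 5680/1567 - 1420*I*√2/1567 (K = -1420*(-4 + I*√2)/1567 = 5680/1567 - 1420*I*√2/1567 ≈ 3.6248 - 1.2815*I)
-46549 - K = -46549 - (5680/1567 - 1420*I*√2/1567) = -46549 + (-5680/1567 + 1420*I*√2/1567) = -72947963/1567 + 1420*I*√2/1567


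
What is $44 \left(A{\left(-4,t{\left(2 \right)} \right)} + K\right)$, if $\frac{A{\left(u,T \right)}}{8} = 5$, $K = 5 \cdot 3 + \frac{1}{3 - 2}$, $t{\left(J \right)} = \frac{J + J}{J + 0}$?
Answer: $2464$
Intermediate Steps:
$t{\left(J \right)} = 2$ ($t{\left(J \right)} = \frac{2 J}{J} = 2$)
$K = 16$ ($K = 15 + 1^{-1} = 15 + 1 = 16$)
$A{\left(u,T \right)} = 40$ ($A{\left(u,T \right)} = 8 \cdot 5 = 40$)
$44 \left(A{\left(-4,t{\left(2 \right)} \right)} + K\right) = 44 \left(40 + 16\right) = 44 \cdot 56 = 2464$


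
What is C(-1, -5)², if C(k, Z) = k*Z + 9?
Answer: 196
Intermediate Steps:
C(k, Z) = 9 + Z*k (C(k, Z) = Z*k + 9 = 9 + Z*k)
C(-1, -5)² = (9 - 5*(-1))² = (9 + 5)² = 14² = 196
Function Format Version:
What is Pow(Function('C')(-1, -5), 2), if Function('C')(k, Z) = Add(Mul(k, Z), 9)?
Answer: 196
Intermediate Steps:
Function('C')(k, Z) = Add(9, Mul(Z, k)) (Function('C')(k, Z) = Add(Mul(Z, k), 9) = Add(9, Mul(Z, k)))
Pow(Function('C')(-1, -5), 2) = Pow(Add(9, Mul(-5, -1)), 2) = Pow(Add(9, 5), 2) = Pow(14, 2) = 196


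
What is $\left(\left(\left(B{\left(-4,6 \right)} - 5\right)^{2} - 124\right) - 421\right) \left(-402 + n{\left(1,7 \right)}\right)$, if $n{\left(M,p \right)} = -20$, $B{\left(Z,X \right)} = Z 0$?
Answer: $219440$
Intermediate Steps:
$B{\left(Z,X \right)} = 0$
$\left(\left(\left(B{\left(-4,6 \right)} - 5\right)^{2} - 124\right) - 421\right) \left(-402 + n{\left(1,7 \right)}\right) = \left(\left(\left(0 - 5\right)^{2} - 124\right) - 421\right) \left(-402 - 20\right) = \left(\left(\left(-5\right)^{2} - 124\right) - 421\right) \left(-422\right) = \left(\left(25 - 124\right) - 421\right) \left(-422\right) = \left(-99 - 421\right) \left(-422\right) = \left(-520\right) \left(-422\right) = 219440$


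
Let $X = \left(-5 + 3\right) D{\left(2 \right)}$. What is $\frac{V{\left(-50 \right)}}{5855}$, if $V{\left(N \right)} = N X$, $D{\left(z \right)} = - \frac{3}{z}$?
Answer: $- \frac{30}{1171} \approx -0.025619$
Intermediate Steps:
$X = 3$ ($X = \left(-5 + 3\right) \left(- \frac{3}{2}\right) = - 2 \left(\left(-3\right) \frac{1}{2}\right) = \left(-2\right) \left(- \frac{3}{2}\right) = 3$)
$V{\left(N \right)} = 3 N$ ($V{\left(N \right)} = N 3 = 3 N$)
$\frac{V{\left(-50 \right)}}{5855} = \frac{3 \left(-50\right)}{5855} = \left(-150\right) \frac{1}{5855} = - \frac{30}{1171}$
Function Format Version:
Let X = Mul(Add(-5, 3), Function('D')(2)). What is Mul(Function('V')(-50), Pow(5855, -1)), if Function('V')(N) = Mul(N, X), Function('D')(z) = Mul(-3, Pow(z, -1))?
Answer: Rational(-30, 1171) ≈ -0.025619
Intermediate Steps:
X = 3 (X = Mul(Add(-5, 3), Mul(-3, Pow(2, -1))) = Mul(-2, Mul(-3, Rational(1, 2))) = Mul(-2, Rational(-3, 2)) = 3)
Function('V')(N) = Mul(3, N) (Function('V')(N) = Mul(N, 3) = Mul(3, N))
Mul(Function('V')(-50), Pow(5855, -1)) = Mul(Mul(3, -50), Pow(5855, -1)) = Mul(-150, Rational(1, 5855)) = Rational(-30, 1171)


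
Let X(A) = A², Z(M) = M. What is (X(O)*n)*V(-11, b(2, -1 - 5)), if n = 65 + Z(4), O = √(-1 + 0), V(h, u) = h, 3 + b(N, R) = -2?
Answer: 759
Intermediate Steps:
b(N, R) = -5 (b(N, R) = -3 - 2 = -5)
O = I (O = √(-1) = I ≈ 1.0*I)
n = 69 (n = 65 + 4 = 69)
(X(O)*n)*V(-11, b(2, -1 - 5)) = (I²*69)*(-11) = -1*69*(-11) = -69*(-11) = 759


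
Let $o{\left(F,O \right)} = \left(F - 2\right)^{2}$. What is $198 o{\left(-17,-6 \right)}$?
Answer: $71478$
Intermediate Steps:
$o{\left(F,O \right)} = \left(-2 + F\right)^{2}$
$198 o{\left(-17,-6 \right)} = 198 \left(-2 - 17\right)^{2} = 198 \left(-19\right)^{2} = 198 \cdot 361 = 71478$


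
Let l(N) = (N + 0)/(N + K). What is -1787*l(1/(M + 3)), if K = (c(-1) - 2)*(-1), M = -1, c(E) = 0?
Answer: -1787/5 ≈ -357.40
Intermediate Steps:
K = 2 (K = (0 - 2)*(-1) = -2*(-1) = 2)
l(N) = N/(2 + N) (l(N) = (N + 0)/(N + 2) = N/(2 + N))
-1787*l(1/(M + 3)) = -1787/((-1 + 3)*(2 + 1/(-1 + 3))) = -1787/(2*(2 + 1/2)) = -1787/(2*(2 + ½)) = -1787/(2*5/2) = -1787*2/(2*5) = -1787*⅕ = -1787/5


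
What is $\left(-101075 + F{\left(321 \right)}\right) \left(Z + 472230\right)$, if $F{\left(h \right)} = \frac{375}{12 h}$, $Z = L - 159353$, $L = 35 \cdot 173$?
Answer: $- \frac{10347762693275}{321} \approx -3.2236 \cdot 10^{10}$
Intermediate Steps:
$L = 6055$
$Z = -153298$ ($Z = 6055 - 159353 = -153298$)
$F{\left(h \right)} = \frac{125}{4 h}$ ($F{\left(h \right)} = 375 \frac{1}{12 h} = \frac{125}{4 h}$)
$\left(-101075 + F{\left(321 \right)}\right) \left(Z + 472230\right) = \left(-101075 + \frac{125}{4 \cdot 321}\right) \left(-153298 + 472230\right) = \left(-101075 + \frac{125}{4} \cdot \frac{1}{321}\right) 318932 = \left(-101075 + \frac{125}{1284}\right) 318932 = \left(- \frac{129780175}{1284}\right) 318932 = - \frac{10347762693275}{321}$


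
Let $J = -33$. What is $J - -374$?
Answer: $341$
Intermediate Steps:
$J - -374 = -33 - -374 = -33 + 374 = 341$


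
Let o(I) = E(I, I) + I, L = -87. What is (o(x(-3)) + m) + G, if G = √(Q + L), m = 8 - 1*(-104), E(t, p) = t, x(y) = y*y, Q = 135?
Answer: 130 + 4*√3 ≈ 136.93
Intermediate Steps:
x(y) = y²
o(I) = 2*I (o(I) = I + I = 2*I)
m = 112 (m = 8 + 104 = 112)
G = 4*√3 (G = √(135 - 87) = √48 = 4*√3 ≈ 6.9282)
(o(x(-3)) + m) + G = (2*(-3)² + 112) + 4*√3 = (2*9 + 112) + 4*√3 = (18 + 112) + 4*√3 = 130 + 4*√3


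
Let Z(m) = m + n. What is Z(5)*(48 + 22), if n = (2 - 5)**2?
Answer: 980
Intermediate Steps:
n = 9 (n = (-3)**2 = 9)
Z(m) = 9 + m (Z(m) = m + 9 = 9 + m)
Z(5)*(48 + 22) = (9 + 5)*(48 + 22) = 14*70 = 980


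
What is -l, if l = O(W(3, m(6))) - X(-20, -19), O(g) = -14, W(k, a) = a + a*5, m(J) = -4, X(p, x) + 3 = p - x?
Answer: 10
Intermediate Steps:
X(p, x) = -3 + p - x (X(p, x) = -3 + (p - x) = -3 + p - x)
W(k, a) = 6*a (W(k, a) = a + 5*a = 6*a)
l = -10 (l = -14 - (-3 - 20 - 1*(-19)) = -14 - (-3 - 20 + 19) = -14 - 1*(-4) = -14 + 4 = -10)
-l = -1*(-10) = 10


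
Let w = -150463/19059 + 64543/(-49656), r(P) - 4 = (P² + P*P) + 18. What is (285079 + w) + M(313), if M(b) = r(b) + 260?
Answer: 50609960202859/105154856 ≈ 4.8129e+5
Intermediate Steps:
r(P) = 22 + 2*P² (r(P) = 4 + ((P² + P*P) + 18) = 4 + ((P² + P²) + 18) = 4 + (2*P² + 18) = 4 + (18 + 2*P²) = 22 + 2*P²)
w = -966835085/105154856 (w = -150463*1/19059 + 64543*(-1/49656) = -150463/19059 - 64543/49656 = -966835085/105154856 ≈ -9.1944)
M(b) = 282 + 2*b² (M(b) = (22 + 2*b²) + 260 = 282 + 2*b²)
(285079 + w) + M(313) = (285079 - 966835085/105154856) + (282 + 2*313²) = 29976474358539/105154856 + (282 + 2*97969) = 29976474358539/105154856 + (282 + 195938) = 29976474358539/105154856 + 196220 = 50609960202859/105154856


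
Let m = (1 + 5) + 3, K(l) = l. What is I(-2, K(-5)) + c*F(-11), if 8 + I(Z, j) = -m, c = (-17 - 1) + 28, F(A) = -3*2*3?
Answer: -197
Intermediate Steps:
F(A) = -18 (F(A) = -6*3 = -18)
m = 9 (m = 6 + 3 = 9)
c = 10 (c = -18 + 28 = 10)
I(Z, j) = -17 (I(Z, j) = -8 - 1*9 = -8 - 9 = -17)
I(-2, K(-5)) + c*F(-11) = -17 + 10*(-18) = -17 - 180 = -197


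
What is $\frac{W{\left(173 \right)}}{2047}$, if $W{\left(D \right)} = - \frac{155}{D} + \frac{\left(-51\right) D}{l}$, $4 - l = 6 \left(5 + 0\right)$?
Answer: $\frac{1522349}{9207406} \approx 0.16534$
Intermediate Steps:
$l = -26$ ($l = 4 - 6 \left(5 + 0\right) = 4 - 6 \cdot 5 = 4 - 30 = -26$)
$W{\left(D \right)} = - \frac{155}{D} + \frac{51 D}{26}$ ($W{\left(D \right)} = - \frac{155}{D} + \frac{\left(-51\right) D}{-26} = - \frac{155}{D} + - 51 D \left(- \frac{1}{26}\right) = - \frac{155}{D} + \frac{51 D}{26}$)
$\frac{W{\left(173 \right)}}{2047} = \frac{- \frac{155}{173} + \frac{51}{26} \cdot 173}{2047} = \left(\left(-155\right) \frac{1}{173} + \frac{8823}{26}\right) \frac{1}{2047} = \left(- \frac{155}{173} + \frac{8823}{26}\right) \frac{1}{2047} = \frac{1522349}{4498} \cdot \frac{1}{2047} = \frac{1522349}{9207406}$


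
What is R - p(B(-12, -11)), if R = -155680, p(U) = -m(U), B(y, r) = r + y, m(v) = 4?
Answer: -155676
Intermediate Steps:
p(U) = -4 (p(U) = -1*4 = -4)
R - p(B(-12, -11)) = -155680 - 1*(-4) = -155680 + 4 = -155676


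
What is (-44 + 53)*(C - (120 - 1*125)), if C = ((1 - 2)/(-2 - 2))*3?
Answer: 207/4 ≈ 51.750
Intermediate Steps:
C = ¾ (C = -1/(-4)*3 = -1*(-¼)*3 = (¼)*3 = ¾ ≈ 0.75000)
(-44 + 53)*(C - (120 - 1*125)) = (-44 + 53)*(¾ - (120 - 1*125)) = 9*(¾ - (120 - 125)) = 9*(¾ - 1*(-5)) = 9*(¾ + 5) = 9*(23/4) = 207/4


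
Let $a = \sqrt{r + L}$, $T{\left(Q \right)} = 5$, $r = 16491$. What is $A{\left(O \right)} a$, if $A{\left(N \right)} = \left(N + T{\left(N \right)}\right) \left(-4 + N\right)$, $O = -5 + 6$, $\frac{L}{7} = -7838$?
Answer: $- 90 i \sqrt{1535} \approx - 3526.1 i$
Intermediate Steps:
$L = -54866$ ($L = 7 \left(-7838\right) = -54866$)
$O = 1$
$A{\left(N \right)} = \left(-4 + N\right) \left(5 + N\right)$ ($A{\left(N \right)} = \left(N + 5\right) \left(-4 + N\right) = \left(5 + N\right) \left(-4 + N\right) = \left(-4 + N\right) \left(5 + N\right)$)
$a = 5 i \sqrt{1535}$ ($a = \sqrt{16491 - 54866} = \sqrt{-38375} = 5 i \sqrt{1535} \approx 195.9 i$)
$A{\left(O \right)} a = \left(-20 + 1 + 1^{2}\right) 5 i \sqrt{1535} = \left(-20 + 1 + 1\right) 5 i \sqrt{1535} = - 18 \cdot 5 i \sqrt{1535} = - 90 i \sqrt{1535}$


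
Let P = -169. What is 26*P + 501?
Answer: -3893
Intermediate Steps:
26*P + 501 = 26*(-169) + 501 = -4394 + 501 = -3893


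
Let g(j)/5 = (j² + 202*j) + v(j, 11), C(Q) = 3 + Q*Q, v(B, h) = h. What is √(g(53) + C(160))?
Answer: √93233 ≈ 305.34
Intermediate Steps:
C(Q) = 3 + Q²
g(j) = 55 + 5*j² + 1010*j (g(j) = 5*((j² + 202*j) + 11) = 5*(11 + j² + 202*j) = 55 + 5*j² + 1010*j)
√(g(53) + C(160)) = √((55 + 5*53² + 1010*53) + (3 + 160²)) = √((55 + 5*2809 + 53530) + (3 + 25600)) = √((55 + 14045 + 53530) + 25603) = √(67630 + 25603) = √93233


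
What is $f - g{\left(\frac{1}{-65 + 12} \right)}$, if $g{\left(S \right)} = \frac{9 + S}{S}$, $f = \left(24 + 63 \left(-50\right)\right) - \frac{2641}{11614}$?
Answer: $- \frac{30779741}{11614} \approx -2650.2$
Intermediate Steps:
$f = - \frac{36308005}{11614}$ ($f = \left(24 - 3150\right) - \frac{2641}{11614} = -3126 - \frac{2641}{11614} = - \frac{36308005}{11614} \approx -3126.2$)
$g{\left(S \right)} = \frac{9 + S}{S}$
$f - g{\left(\frac{1}{-65 + 12} \right)} = - \frac{36308005}{11614} - \frac{9 + \frac{1}{-65 + 12}}{\frac{1}{-65 + 12}} = - \frac{36308005}{11614} - \frac{9 + \frac{1}{-53}}{\frac{1}{-53}} = - \frac{36308005}{11614} - \frac{9 - \frac{1}{53}}{- \frac{1}{53}} = - \frac{36308005}{11614} - \left(-53\right) \frac{476}{53} = - \frac{36308005}{11614} - -476 = - \frac{36308005}{11614} + 476 = - \frac{30779741}{11614}$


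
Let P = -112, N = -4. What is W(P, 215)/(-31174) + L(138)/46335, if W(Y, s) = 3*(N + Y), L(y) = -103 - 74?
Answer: 1767797/240741215 ≈ 0.0073431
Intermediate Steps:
L(y) = -177
W(Y, s) = -12 + 3*Y (W(Y, s) = 3*(-4 + Y) = -12 + 3*Y)
W(P, 215)/(-31174) + L(138)/46335 = (-12 + 3*(-112))/(-31174) - 177/46335 = (-12 - 336)*(-1/31174) - 177*1/46335 = -348*(-1/31174) - 59/15445 = 174/15587 - 59/15445 = 1767797/240741215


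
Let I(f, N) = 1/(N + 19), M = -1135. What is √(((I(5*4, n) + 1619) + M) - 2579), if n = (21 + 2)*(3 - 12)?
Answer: I*√18511467/94 ≈ 45.771*I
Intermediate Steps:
n = -207 (n = 23*(-9) = -207)
I(f, N) = 1/(19 + N)
√(((I(5*4, n) + 1619) + M) - 2579) = √(((1/(19 - 207) + 1619) - 1135) - 2579) = √(((1/(-188) + 1619) - 1135) - 2579) = √(((-1/188 + 1619) - 1135) - 2579) = √((304371/188 - 1135) - 2579) = √(90991/188 - 2579) = √(-393861/188) = I*√18511467/94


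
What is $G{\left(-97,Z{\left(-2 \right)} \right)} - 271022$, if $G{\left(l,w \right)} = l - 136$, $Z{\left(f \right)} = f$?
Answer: $-271255$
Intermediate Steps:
$G{\left(l,w \right)} = -136 + l$
$G{\left(-97,Z{\left(-2 \right)} \right)} - 271022 = \left(-136 - 97\right) - 271022 = -233 - 271022 = -271255$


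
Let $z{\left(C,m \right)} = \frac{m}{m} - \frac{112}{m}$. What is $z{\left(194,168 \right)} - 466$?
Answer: $- \frac{1397}{3} \approx -465.67$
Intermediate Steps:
$z{\left(C,m \right)} = 1 - \frac{112}{m}$
$z{\left(194,168 \right)} - 466 = \frac{-112 + 168}{168} - 466 = \frac{1}{168} \cdot 56 - 466 = \frac{1}{3} - 466 = - \frac{1397}{3}$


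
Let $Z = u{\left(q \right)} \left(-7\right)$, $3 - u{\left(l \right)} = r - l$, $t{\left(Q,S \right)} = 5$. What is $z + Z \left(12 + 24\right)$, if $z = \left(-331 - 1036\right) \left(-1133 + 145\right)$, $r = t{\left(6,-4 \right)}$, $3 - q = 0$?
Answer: $1350344$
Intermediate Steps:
$q = 3$ ($q = 3 - 0 = 3 + 0 = 3$)
$r = 5$
$u{\left(l \right)} = -2 + l$ ($u{\left(l \right)} = 3 - \left(5 - l\right) = 3 + \left(-5 + l\right) = -2 + l$)
$Z = -7$ ($Z = \left(-2 + 3\right) \left(-7\right) = 1 \left(-7\right) = -7$)
$z = 1350596$ ($z = \left(-1367\right) \left(-988\right) = 1350596$)
$z + Z \left(12 + 24\right) = 1350596 - 7 \left(12 + 24\right) = 1350596 - 252 = 1350344$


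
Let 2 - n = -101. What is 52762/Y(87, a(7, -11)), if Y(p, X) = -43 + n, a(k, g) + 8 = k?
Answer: 26381/30 ≈ 879.37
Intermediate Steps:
a(k, g) = -8 + k
n = 103 (n = 2 - 1*(-101) = 2 + 101 = 103)
Y(p, X) = 60 (Y(p, X) = -43 + 103 = 60)
52762/Y(87, a(7, -11)) = 52762/60 = 52762*(1/60) = 26381/30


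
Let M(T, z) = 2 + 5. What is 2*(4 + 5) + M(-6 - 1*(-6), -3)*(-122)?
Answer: -836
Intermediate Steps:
M(T, z) = 7
2*(4 + 5) + M(-6 - 1*(-6), -3)*(-122) = 2*(4 + 5) + 7*(-122) = 2*9 - 854 = 18 - 854 = -836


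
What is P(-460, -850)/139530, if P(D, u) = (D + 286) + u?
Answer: -512/69765 ≈ -0.0073389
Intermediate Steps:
P(D, u) = 286 + D + u (P(D, u) = (286 + D) + u = 286 + D + u)
P(-460, -850)/139530 = (286 - 460 - 850)/139530 = -1024*1/139530 = -512/69765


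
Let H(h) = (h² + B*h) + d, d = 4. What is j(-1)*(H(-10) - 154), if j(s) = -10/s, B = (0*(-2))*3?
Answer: -500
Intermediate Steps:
B = 0 (B = 0*3 = 0)
H(h) = 4 + h² (H(h) = (h² + 0*h) + 4 = (h² + 0) + 4 = h² + 4 = 4 + h²)
j(-1)*(H(-10) - 154) = (-10/(-1))*((4 + (-10)²) - 154) = (-10*(-1))*((4 + 100) - 154) = 10*(104 - 154) = 10*(-50) = -500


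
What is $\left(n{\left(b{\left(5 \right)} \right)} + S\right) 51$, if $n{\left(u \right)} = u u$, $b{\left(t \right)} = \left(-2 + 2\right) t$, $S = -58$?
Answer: $-2958$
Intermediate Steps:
$b{\left(t \right)} = 0$ ($b{\left(t \right)} = 0 t = 0$)
$n{\left(u \right)} = u^{2}$
$\left(n{\left(b{\left(5 \right)} \right)} + S\right) 51 = \left(0^{2} - 58\right) 51 = \left(0 - 58\right) 51 = \left(-58\right) 51 = -2958$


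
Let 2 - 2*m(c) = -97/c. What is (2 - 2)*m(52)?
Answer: 0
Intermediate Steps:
m(c) = 1 + 97/(2*c) (m(c) = 1 - (-97)/(2*c) = 1 + 97/(2*c))
(2 - 2)*m(52) = (2 - 2)*((97/2 + 52)/52) = 0*((1/52)*(201/2)) = 0*(201/104) = 0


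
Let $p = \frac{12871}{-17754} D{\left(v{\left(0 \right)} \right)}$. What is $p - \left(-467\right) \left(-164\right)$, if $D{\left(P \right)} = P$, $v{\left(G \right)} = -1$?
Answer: $- \frac{1359730481}{17754} \approx -76587.0$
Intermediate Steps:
$p = \frac{12871}{17754}$ ($p = \frac{12871}{-17754} \left(-1\right) = 12871 \left(- \frac{1}{17754}\right) \left(-1\right) = \left(- \frac{12871}{17754}\right) \left(-1\right) = \frac{12871}{17754} \approx 0.72496$)
$p - \left(-467\right) \left(-164\right) = \frac{12871}{17754} - \left(-467\right) \left(-164\right) = \frac{12871}{17754} - 76588 = - \frac{1359730481}{17754}$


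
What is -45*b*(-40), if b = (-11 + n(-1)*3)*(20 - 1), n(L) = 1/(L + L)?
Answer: -427500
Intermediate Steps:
n(L) = 1/(2*L)
b = -475/2 (b = (-11 + ((½)/(-1))*3)*(20 - 1) = (-11 + ((½)*(-1))*3)*19 = (-11 - ½*3)*19 = (-11 - 3/2)*19 = -25/2*19 = -475/2 ≈ -237.50)
-45*b*(-40) = -45*(-475/2)*(-40) = (21375/2)*(-40) = -427500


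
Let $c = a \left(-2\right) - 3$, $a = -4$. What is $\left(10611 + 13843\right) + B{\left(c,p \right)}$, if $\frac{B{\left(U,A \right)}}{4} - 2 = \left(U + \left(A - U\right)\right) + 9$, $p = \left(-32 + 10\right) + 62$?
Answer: $24658$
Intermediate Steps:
$p = 40$ ($p = -22 + 62 = 40$)
$c = 5$ ($c = \left(-4\right) \left(-2\right) - 3 = 8 - 3 = 5$)
$B{\left(U,A \right)} = 44 + 4 A$ ($B{\left(U,A \right)} = 8 + 4 \left(\left(U + \left(A - U\right)\right) + 9\right) = 8 + 4 \left(A + 9\right) = 8 + 4 \left(9 + A\right) = 8 + \left(36 + 4 A\right) = 44 + 4 A$)
$\left(10611 + 13843\right) + B{\left(c,p \right)} = \left(10611 + 13843\right) + \left(44 + 4 \cdot 40\right) = 24454 + \left(44 + 160\right) = 24454 + 204 = 24658$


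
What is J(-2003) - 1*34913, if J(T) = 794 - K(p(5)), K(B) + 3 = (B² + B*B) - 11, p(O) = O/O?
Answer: -34107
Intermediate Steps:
p(O) = 1
K(B) = -14 + 2*B² (K(B) = -3 + ((B² + B*B) - 11) = -3 + ((B² + B²) - 11) = -3 + (2*B² - 11) = -3 + (-11 + 2*B²) = -14 + 2*B²)
J(T) = 806 (J(T) = 794 - (-14 + 2*1²) = 794 - (-14 + 2*1) = 794 - (-14 + 2) = 794 - 1*(-12) = 794 + 12 = 806)
J(-2003) - 1*34913 = 806 - 1*34913 = 806 - 34913 = -34107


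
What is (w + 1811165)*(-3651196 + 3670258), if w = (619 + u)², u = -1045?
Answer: 37983722742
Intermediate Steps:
w = 181476 (w = (619 - 1045)² = (-426)² = 181476)
(w + 1811165)*(-3651196 + 3670258) = (181476 + 1811165)*(-3651196 + 3670258) = 1992641*19062 = 37983722742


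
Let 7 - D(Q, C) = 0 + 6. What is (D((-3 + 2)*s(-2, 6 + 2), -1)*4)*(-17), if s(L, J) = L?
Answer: -68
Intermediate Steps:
D(Q, C) = 1 (D(Q, C) = 7 - (0 + 6) = 7 - 1*6 = 7 - 6 = 1)
(D((-3 + 2)*s(-2, 6 + 2), -1)*4)*(-17) = (1*4)*(-17) = 4*(-17) = -68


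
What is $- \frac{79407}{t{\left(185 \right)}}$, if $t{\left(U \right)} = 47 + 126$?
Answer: $-459$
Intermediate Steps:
$t{\left(U \right)} = 173$
$- \frac{79407}{t{\left(185 \right)}} = - \frac{79407}{173} = \left(-79407\right) \frac{1}{173} = -459$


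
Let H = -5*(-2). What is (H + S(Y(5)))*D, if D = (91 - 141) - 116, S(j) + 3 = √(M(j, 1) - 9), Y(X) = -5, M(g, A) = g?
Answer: -1162 - 166*I*√14 ≈ -1162.0 - 621.12*I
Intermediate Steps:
S(j) = -3 + √(-9 + j) (S(j) = -3 + √(j - 9) = -3 + √(-9 + j))
D = -166 (D = -50 - 116 = -166)
H = 10
(H + S(Y(5)))*D = (10 + (-3 + √(-9 - 5)))*(-166) = (10 + (-3 + √(-14)))*(-166) = (10 + (-3 + I*√14))*(-166) = (7 + I*√14)*(-166) = -1162 - 166*I*√14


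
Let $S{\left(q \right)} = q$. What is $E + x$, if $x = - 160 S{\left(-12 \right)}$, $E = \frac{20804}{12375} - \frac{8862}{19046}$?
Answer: $\frac{226409762867}{117847125} \approx 1921.2$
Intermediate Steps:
$E = \frac{143282867}{117847125}$ ($E = 20804 \cdot \frac{1}{12375} - \frac{4431}{9523} = \frac{20804}{12375} - \frac{4431}{9523} = \frac{143282867}{117847125} \approx 1.2158$)
$x = 1920$ ($x = \left(-160\right) \left(-12\right) = 1920$)
$E + x = \frac{143282867}{117847125} + 1920 = \frac{226409762867}{117847125}$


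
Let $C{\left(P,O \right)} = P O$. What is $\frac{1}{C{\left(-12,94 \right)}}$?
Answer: $- \frac{1}{1128} \approx -0.00088653$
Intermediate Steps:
$C{\left(P,O \right)} = O P$
$\frac{1}{C{\left(-12,94 \right)}} = \frac{1}{94 \left(-12\right)} = \frac{1}{-1128} = - \frac{1}{1128}$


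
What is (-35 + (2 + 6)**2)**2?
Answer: 841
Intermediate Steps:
(-35 + (2 + 6)**2)**2 = (-35 + 8**2)**2 = (-35 + 64)**2 = 29**2 = 841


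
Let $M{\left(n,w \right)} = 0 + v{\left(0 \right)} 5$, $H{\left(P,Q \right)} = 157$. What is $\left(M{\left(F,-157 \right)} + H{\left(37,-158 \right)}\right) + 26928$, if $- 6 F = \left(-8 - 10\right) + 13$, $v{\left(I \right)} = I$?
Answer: $27085$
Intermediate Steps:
$F = \frac{5}{6}$ ($F = - \frac{\left(-8 - 10\right) + 13}{6} = - \frac{-18 + 13}{6} = \left(- \frac{1}{6}\right) \left(-5\right) = \frac{5}{6} \approx 0.83333$)
$M{\left(n,w \right)} = 0$ ($M{\left(n,w \right)} = 0 + 0 \cdot 5 = 0 + 0 = 0$)
$\left(M{\left(F,-157 \right)} + H{\left(37,-158 \right)}\right) + 26928 = \left(0 + 157\right) + 26928 = 157 + 26928 = 27085$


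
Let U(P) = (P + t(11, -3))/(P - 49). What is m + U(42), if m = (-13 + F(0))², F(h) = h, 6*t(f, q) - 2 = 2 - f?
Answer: 979/6 ≈ 163.17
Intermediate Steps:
t(f, q) = ⅔ - f/6 (t(f, q) = ⅓ + (2 - f)/6 = ⅓ + (⅓ - f/6) = ⅔ - f/6)
U(P) = (-7/6 + P)/(-49 + P) (U(P) = (P + (⅔ - ⅙*11))/(P - 49) = (P + (⅔ - 11/6))/(-49 + P) = (P - 7/6)/(-49 + P) = (-7/6 + P)/(-49 + P))
m = 169 (m = (-13 + 0)² = (-13)² = 169)
m + U(42) = 169 + (-7/6 + 42)/(-49 + 42) = 169 + (245/6)/(-7) = 169 - ⅐*245/6 = 169 - 35/6 = 979/6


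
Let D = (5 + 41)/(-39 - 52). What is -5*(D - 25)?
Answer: 11605/91 ≈ 127.53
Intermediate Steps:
D = -46/91 (D = 46/(-91) = 46*(-1/91) = -46/91 ≈ -0.50549)
-5*(D - 25) = -5*(-46/91 - 25) = -5*(-2321/91) = 11605/91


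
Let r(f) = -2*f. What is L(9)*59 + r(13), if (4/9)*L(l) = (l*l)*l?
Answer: 386995/4 ≈ 96749.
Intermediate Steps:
L(l) = 9*l³/4 (L(l) = 9*((l*l)*l)/4 = 9*(l²*l)/4 = 9*l³/4)
L(9)*59 + r(13) = ((9/4)*9³)*59 - 2*13 = ((9/4)*729)*59 - 26 = (6561/4)*59 - 26 = 387099/4 - 26 = 386995/4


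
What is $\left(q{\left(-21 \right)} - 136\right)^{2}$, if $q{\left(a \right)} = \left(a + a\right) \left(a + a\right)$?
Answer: $2650384$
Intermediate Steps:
$q{\left(a \right)} = 4 a^{2}$ ($q{\left(a \right)} = 2 a 2 a = 4 a^{2}$)
$\left(q{\left(-21 \right)} - 136\right)^{2} = \left(4 \left(-21\right)^{2} - 136\right)^{2} = \left(4 \cdot 441 - 136\right)^{2} = \left(1764 - 136\right)^{2} = 1628^{2} = 2650384$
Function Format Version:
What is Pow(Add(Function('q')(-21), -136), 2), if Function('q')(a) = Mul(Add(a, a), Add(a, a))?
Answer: 2650384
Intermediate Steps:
Function('q')(a) = Mul(4, Pow(a, 2)) (Function('q')(a) = Mul(Mul(2, a), Mul(2, a)) = Mul(4, Pow(a, 2)))
Pow(Add(Function('q')(-21), -136), 2) = Pow(Add(Mul(4, Pow(-21, 2)), -136), 2) = Pow(Add(Mul(4, 441), -136), 2) = Pow(Add(1764, -136), 2) = Pow(1628, 2) = 2650384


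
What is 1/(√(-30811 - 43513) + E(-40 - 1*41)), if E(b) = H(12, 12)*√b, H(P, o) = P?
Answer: 27*I/15665 - I*√18581/31330 ≈ -0.0026273*I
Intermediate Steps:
E(b) = 12*√b
1/(√(-30811 - 43513) + E(-40 - 1*41)) = 1/(√(-30811 - 43513) + 12*√(-40 - 1*41)) = 1/(√(-74324) + 12*√(-40 - 41)) = 1/(2*I*√18581 + 12*√(-81)) = 1/(2*I*√18581 + 12*(9*I)) = 1/(2*I*√18581 + 108*I) = 1/(108*I + 2*I*√18581)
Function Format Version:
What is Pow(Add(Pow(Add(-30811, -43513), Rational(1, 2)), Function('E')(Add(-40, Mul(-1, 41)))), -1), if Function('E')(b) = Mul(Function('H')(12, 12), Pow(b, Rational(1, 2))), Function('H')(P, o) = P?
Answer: Add(Mul(Rational(27, 15665), I), Mul(Rational(-1, 31330), I, Pow(18581, Rational(1, 2)))) ≈ Mul(-0.0026273, I)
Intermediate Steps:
Function('E')(b) = Mul(12, Pow(b, Rational(1, 2)))
Pow(Add(Pow(Add(-30811, -43513), Rational(1, 2)), Function('E')(Add(-40, Mul(-1, 41)))), -1) = Pow(Add(Pow(Add(-30811, -43513), Rational(1, 2)), Mul(12, Pow(Add(-40, Mul(-1, 41)), Rational(1, 2)))), -1) = Pow(Add(Pow(-74324, Rational(1, 2)), Mul(12, Pow(Add(-40, -41), Rational(1, 2)))), -1) = Pow(Add(Mul(2, I, Pow(18581, Rational(1, 2))), Mul(12, Pow(-81, Rational(1, 2)))), -1) = Pow(Add(Mul(2, I, Pow(18581, Rational(1, 2))), Mul(12, Mul(9, I))), -1) = Pow(Add(Mul(2, I, Pow(18581, Rational(1, 2))), Mul(108, I)), -1) = Pow(Add(Mul(108, I), Mul(2, I, Pow(18581, Rational(1, 2)))), -1)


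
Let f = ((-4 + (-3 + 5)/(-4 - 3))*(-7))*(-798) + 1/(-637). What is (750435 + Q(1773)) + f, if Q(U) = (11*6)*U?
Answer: 537317780/637 ≈ 8.4351e+5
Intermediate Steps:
f = -15249781/637 (f = ((-4 + 2/(-7))*(-7))*(-798) - 1/637 = ((-4 + 2*(-1/7))*(-7))*(-798) - 1/637 = ((-4 - 2/7)*(-7))*(-798) - 1/637 = -30/7*(-7)*(-798) - 1/637 = 30*(-798) - 1/637 = -23940 - 1/637 = -15249781/637 ≈ -23940.)
Q(U) = 66*U
(750435 + Q(1773)) + f = (750435 + 66*1773) - 15249781/637 = (750435 + 117018) - 15249781/637 = 867453 - 15249781/637 = 537317780/637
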